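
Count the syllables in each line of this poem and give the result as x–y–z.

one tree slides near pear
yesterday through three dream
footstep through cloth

5–6–4

Line 1: one (1), tree (1), slides (1), near (1), pear (1) → 5
Line 2: yesterday (3), through (1), three (1), dream (1) → 6
Line 3: footstep (2), through (1), cloth (1) → 4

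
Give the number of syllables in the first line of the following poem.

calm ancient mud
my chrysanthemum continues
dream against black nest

The first line: calm (1), ancient (2), mud (1) → 4

4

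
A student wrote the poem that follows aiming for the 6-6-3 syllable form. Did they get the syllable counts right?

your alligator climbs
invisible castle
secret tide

Line 1: "your alligator climbs": 1+4+1 = 6 ✓
Line 2: "invisible castle": 4+2 = 6 ✓
Line 3: "secret tide": 2+1 = 3 ✓

Yes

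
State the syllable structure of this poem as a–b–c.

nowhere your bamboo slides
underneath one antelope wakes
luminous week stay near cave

6–8–7

Line 1: nowhere(2) + your(1) + bamboo(2) + slides(1) = 6
Line 2: underneath(3) + one(1) + antelope(3) + wakes(1) = 8
Line 3: luminous(3) + week(1) + stay(1) + near(1) + cave(1) = 7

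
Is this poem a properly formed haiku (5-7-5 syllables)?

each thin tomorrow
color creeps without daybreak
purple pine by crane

Yes

Line 1: each (1), thin (1), tomorrow (3) → 5 ✓
Line 2: color (2), creeps (1), without (2), daybreak (2) → 7 ✓
Line 3: purple (2), pine (1), by (1), crane (1) → 5 ✓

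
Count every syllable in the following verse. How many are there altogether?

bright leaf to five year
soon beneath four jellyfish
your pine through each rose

Line 1: bright(1) + leaf(1) + to(1) + five(1) + year(1) = 5
Line 2: soon(1) + beneath(2) + four(1) + jellyfish(3) = 7
Line 3: your(1) + pine(1) + through(1) + each(1) + rose(1) = 5
Total: 5 + 7 + 5 = 17

17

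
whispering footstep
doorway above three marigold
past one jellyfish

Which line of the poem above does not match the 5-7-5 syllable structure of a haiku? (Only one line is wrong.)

The second line

Line 1: whispering (3), footstep (2) → 5 ✓
Line 2: doorway (2), above (2), three (1), marigold (3) → 8 (expected 7)
Line 3: past (1), one (1), jellyfish (3) → 5 ✓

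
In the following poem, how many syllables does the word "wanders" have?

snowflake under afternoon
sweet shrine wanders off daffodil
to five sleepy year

2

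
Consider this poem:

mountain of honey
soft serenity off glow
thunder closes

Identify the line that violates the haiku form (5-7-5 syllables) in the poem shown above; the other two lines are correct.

Line 1: mountain(2) + of(1) + honey(2) = 5 ✓
Line 2: soft(1) + serenity(4) + off(1) + glow(1) = 7 ✓
Line 3: thunder(2) + closes(2) = 4 (expected 5)

The third line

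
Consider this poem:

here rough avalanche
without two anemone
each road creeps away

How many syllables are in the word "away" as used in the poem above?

2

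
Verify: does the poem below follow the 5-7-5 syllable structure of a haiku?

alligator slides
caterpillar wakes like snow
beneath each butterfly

No

Line 1: alligator(4) + slides(1) = 5 ✓
Line 2: caterpillar(4) + wakes(1) + like(1) + snow(1) = 7 ✓
Line 3: beneath(2) + each(1) + butterfly(3) = 6 (expected 5)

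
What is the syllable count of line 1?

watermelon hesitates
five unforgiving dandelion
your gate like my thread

Line 1: watermelon(4) + hesitates(3) = 7

7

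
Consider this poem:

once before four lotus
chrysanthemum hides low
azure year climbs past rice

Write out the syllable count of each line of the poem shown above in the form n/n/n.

Line 1: "once before four lotus": 1+2+1+2 = 6
Line 2: "chrysanthemum hides low": 4+1+1 = 6
Line 3: "azure year climbs past rice": 2+1+1+1+1 = 6

6/6/6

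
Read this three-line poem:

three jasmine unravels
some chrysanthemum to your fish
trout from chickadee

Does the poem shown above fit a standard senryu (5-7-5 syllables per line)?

Line 1: "three jasmine unravels": 1+2+3 = 6 (expected 5)
Line 2: "some chrysanthemum to your fish": 1+4+1+1+1 = 8 (expected 7)
Line 3: "trout from chickadee": 1+1+3 = 5 ✓

No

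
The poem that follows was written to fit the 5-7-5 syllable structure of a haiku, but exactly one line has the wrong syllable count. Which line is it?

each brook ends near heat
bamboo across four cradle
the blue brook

The third line

Line 1: each (1), brook (1), ends (1), near (1), heat (1) → 5 ✓
Line 2: bamboo (2), across (2), four (1), cradle (2) → 7 ✓
Line 3: the (1), blue (1), brook (1) → 3 (expected 5)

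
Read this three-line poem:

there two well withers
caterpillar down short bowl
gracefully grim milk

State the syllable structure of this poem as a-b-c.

Line 1: there (1), two (1), well (1), withers (2) → 5
Line 2: caterpillar (4), down (1), short (1), bowl (1) → 7
Line 3: gracefully (3), grim (1), milk (1) → 5

5-7-5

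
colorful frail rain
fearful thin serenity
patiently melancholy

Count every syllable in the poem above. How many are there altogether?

19

Line 1: "colorful frail rain": 3+1+1 = 5
Line 2: "fearful thin serenity": 2+1+4 = 7
Line 3: "patiently melancholy": 3+4 = 7
Total: 5 + 7 + 7 = 19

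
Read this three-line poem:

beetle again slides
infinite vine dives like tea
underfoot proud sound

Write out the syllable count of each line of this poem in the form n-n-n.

5-7-5

Line 1: beetle(2) + again(2) + slides(1) = 5
Line 2: infinite(3) + vine(1) + dives(1) + like(1) + tea(1) = 7
Line 3: underfoot(3) + proud(1) + sound(1) = 5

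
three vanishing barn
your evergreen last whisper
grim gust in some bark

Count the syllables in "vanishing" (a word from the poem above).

3

"vanishing" has 3 syllables.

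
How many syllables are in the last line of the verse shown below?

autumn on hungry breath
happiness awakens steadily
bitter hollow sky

The last line: bitter(2) + hollow(2) + sky(1) = 5

5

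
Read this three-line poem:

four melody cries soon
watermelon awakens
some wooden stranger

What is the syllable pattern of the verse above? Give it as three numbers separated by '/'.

Line 1: "four melody cries soon": 1+3+1+1 = 6
Line 2: "watermelon awakens": 4+3 = 7
Line 3: "some wooden stranger": 1+2+2 = 5

6/7/5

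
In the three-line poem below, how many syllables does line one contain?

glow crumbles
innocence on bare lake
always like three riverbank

3

Line one: "glow crumbles": 1+2 = 3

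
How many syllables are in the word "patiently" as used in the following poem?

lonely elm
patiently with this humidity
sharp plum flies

3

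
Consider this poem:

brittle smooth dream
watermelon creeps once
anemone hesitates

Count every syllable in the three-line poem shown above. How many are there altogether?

17

Line 1: "brittle smooth dream": 2+1+1 = 4
Line 2: "watermelon creeps once": 4+1+1 = 6
Line 3: "anemone hesitates": 4+3 = 7
Total: 4 + 6 + 7 = 17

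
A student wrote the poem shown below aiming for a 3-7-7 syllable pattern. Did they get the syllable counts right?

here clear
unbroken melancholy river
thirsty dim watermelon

No

Line 1: here (1), clear (1) → 2 (expected 3)
Line 2: unbroken (3), melancholy (4), river (2) → 9 (expected 7)
Line 3: thirsty (2), dim (1), watermelon (4) → 7 ✓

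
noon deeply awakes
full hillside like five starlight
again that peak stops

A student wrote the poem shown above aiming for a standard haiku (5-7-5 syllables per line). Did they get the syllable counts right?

Line 1: "noon deeply awakes": 1+2+2 = 5 ✓
Line 2: "full hillside like five starlight": 1+2+1+1+2 = 7 ✓
Line 3: "again that peak stops": 2+1+1+1 = 5 ✓

Yes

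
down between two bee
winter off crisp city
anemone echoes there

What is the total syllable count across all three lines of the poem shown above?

18

Line 1: "down between two bee": 1+2+1+1 = 5
Line 2: "winter off crisp city": 2+1+1+2 = 6
Line 3: "anemone echoes there": 4+2+1 = 7
Total: 5 + 6 + 7 = 18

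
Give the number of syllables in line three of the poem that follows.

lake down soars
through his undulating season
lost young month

3

Line three: lost (1), young (1), month (1) → 3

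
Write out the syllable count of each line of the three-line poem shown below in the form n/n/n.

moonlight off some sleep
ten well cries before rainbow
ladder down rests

Line 1: moonlight(2) + off(1) + some(1) + sleep(1) = 5
Line 2: ten(1) + well(1) + cries(1) + before(2) + rainbow(2) = 7
Line 3: ladder(2) + down(1) + rests(1) = 4

5/7/4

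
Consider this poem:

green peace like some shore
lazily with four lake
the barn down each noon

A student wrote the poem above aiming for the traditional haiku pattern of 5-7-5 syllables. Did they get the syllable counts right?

No

Line 1: green(1) + peace(1) + like(1) + some(1) + shore(1) = 5 ✓
Line 2: lazily(3) + with(1) + four(1) + lake(1) = 6 (expected 7)
Line 3: the(1) + barn(1) + down(1) + each(1) + noon(1) = 5 ✓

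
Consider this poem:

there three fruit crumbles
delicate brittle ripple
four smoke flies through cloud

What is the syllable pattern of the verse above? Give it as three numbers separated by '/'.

5/7/5

Line 1: there (1), three (1), fruit (1), crumbles (2) → 5
Line 2: delicate (3), brittle (2), ripple (2) → 7
Line 3: four (1), smoke (1), flies (1), through (1), cloud (1) → 5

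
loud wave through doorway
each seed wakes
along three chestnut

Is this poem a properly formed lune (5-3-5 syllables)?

Yes

Line 1: loud(1) + wave(1) + through(1) + doorway(2) = 5 ✓
Line 2: each(1) + seed(1) + wakes(1) = 3 ✓
Line 3: along(2) + three(1) + chestnut(2) = 5 ✓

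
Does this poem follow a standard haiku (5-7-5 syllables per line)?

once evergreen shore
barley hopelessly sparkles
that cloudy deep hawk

Yes

Line 1: "once evergreen shore": 1+3+1 = 5 ✓
Line 2: "barley hopelessly sparkles": 2+3+2 = 7 ✓
Line 3: "that cloudy deep hawk": 1+2+1+1 = 5 ✓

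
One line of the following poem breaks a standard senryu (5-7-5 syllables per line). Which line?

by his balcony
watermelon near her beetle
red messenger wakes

The second line

Line 1: by(1) + his(1) + balcony(3) = 5 ✓
Line 2: watermelon(4) + near(1) + her(1) + beetle(2) = 8 (expected 7)
Line 3: red(1) + messenger(3) + wakes(1) = 5 ✓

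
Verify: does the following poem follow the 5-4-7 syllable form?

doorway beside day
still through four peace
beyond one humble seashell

Yes

Line 1: doorway (2), beside (2), day (1) → 5 ✓
Line 2: still (1), through (1), four (1), peace (1) → 4 ✓
Line 3: beyond (2), one (1), humble (2), seashell (2) → 7 ✓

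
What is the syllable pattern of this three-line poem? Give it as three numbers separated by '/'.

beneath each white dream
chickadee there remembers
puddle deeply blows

5/7/5

Line 1: beneath (2), each (1), white (1), dream (1) → 5
Line 2: chickadee (3), there (1), remembers (3) → 7
Line 3: puddle (2), deeply (2), blows (1) → 5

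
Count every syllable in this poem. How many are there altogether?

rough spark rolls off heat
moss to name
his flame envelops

13

Line 1: rough(1) + spark(1) + rolls(1) + off(1) + heat(1) = 5
Line 2: moss(1) + to(1) + name(1) = 3
Line 3: his(1) + flame(1) + envelops(3) = 5
Total: 5 + 3 + 5 = 13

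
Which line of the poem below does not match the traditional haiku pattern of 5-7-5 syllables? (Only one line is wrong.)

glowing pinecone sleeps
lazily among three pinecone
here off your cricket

Line 1: "glowing pinecone sleeps": 2+2+1 = 5 ✓
Line 2: "lazily among three pinecone": 3+2+1+2 = 8 (expected 7)
Line 3: "here off your cricket": 1+1+1+2 = 5 ✓

Line 2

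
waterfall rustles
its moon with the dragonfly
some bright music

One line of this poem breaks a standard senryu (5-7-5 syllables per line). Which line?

Line 1: waterfall(3) + rustles(2) = 5 ✓
Line 2: its(1) + moon(1) + with(1) + the(1) + dragonfly(3) = 7 ✓
Line 3: some(1) + bright(1) + music(2) = 4 (expected 5)

The third line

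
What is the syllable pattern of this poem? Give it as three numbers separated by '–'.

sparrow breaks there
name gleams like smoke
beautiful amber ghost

4–4–6

Line 1: sparrow(2) + breaks(1) + there(1) = 4
Line 2: name(1) + gleams(1) + like(1) + smoke(1) = 4
Line 3: beautiful(3) + amber(2) + ghost(1) = 6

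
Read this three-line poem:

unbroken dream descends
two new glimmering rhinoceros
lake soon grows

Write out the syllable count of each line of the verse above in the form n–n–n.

6–9–3

Line 1: unbroken(3) + dream(1) + descends(2) = 6
Line 2: two(1) + new(1) + glimmering(3) + rhinoceros(4) = 9
Line 3: lake(1) + soon(1) + grows(1) = 3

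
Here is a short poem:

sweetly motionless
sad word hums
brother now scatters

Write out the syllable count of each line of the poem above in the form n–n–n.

5–3–5

Line 1: sweetly (2), motionless (3) → 5
Line 2: sad (1), word (1), hums (1) → 3
Line 3: brother (2), now (1), scatters (2) → 5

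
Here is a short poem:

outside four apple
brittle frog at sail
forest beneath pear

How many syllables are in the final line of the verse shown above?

5

The final line: forest(2) + beneath(2) + pear(1) = 5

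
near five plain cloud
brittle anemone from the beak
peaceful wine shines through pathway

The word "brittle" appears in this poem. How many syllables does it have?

2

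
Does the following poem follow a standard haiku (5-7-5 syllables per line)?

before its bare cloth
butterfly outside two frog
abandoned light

Line 1: "before its bare cloth": 2+1+1+1 = 5 ✓
Line 2: "butterfly outside two frog": 3+2+1+1 = 7 ✓
Line 3: "abandoned light": 3+1 = 4 (expected 5)

No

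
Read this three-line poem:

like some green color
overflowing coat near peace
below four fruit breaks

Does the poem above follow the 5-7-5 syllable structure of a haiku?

Line 1: "like some green color": 1+1+1+2 = 5 ✓
Line 2: "overflowing coat near peace": 4+1+1+1 = 7 ✓
Line 3: "below four fruit breaks": 2+1+1+1 = 5 ✓

Yes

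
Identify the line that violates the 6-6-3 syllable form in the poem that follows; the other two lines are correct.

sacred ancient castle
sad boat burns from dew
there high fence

Line 1: sacred(2) + ancient(2) + castle(2) = 6 ✓
Line 2: sad(1) + boat(1) + burns(1) + from(1) + dew(1) = 5 (expected 6)
Line 3: there(1) + high(1) + fence(1) = 3 ✓

The second line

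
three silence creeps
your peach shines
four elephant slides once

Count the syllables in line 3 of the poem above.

6

Line 3: four (1), elephant (3), slides (1), once (1) → 6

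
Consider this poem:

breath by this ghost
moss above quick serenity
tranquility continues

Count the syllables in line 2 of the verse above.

8

Line 2: "moss above quick serenity": 1+2+1+4 = 8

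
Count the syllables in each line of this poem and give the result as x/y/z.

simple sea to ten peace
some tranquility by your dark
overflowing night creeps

6/8/6

Line 1: simple(2) + sea(1) + to(1) + ten(1) + peace(1) = 6
Line 2: some(1) + tranquility(4) + by(1) + your(1) + dark(1) = 8
Line 3: overflowing(4) + night(1) + creeps(1) = 6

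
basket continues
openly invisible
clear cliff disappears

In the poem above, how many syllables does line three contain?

5

Line three: "clear cliff disappears": 1+1+3 = 5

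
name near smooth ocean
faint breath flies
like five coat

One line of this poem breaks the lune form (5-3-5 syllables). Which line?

The third line

Line 1: name(1) + near(1) + smooth(1) + ocean(2) = 5 ✓
Line 2: faint(1) + breath(1) + flies(1) = 3 ✓
Line 3: like(1) + five(1) + coat(1) = 3 (expected 5)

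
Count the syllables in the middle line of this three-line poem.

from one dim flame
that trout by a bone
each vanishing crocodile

The middle line: "that trout by a bone": 1+1+1+1+1 = 5

5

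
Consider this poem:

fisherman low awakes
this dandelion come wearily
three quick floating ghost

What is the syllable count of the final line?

5

The final line: three(1) + quick(1) + floating(2) + ghost(1) = 5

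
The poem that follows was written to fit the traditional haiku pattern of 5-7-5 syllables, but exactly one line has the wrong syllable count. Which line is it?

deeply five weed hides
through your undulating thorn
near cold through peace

Line 1: deeply (2), five (1), weed (1), hides (1) → 5 ✓
Line 2: through (1), your (1), undulating (4), thorn (1) → 7 ✓
Line 3: near (1), cold (1), through (1), peace (1) → 4 (expected 5)

Line 3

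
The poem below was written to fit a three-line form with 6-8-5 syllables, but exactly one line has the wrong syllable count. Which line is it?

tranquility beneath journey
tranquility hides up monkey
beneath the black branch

Line 1: tranquility (4), beneath (2), journey (2) → 8 (expected 6)
Line 2: tranquility (4), hides (1), up (1), monkey (2) → 8 ✓
Line 3: beneath (2), the (1), black (1), branch (1) → 5 ✓

The first line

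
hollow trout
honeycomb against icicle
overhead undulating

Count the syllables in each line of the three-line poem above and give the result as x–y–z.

Line 1: hollow (2), trout (1) → 3
Line 2: honeycomb (3), against (2), icicle (3) → 8
Line 3: overhead (3), undulating (4) → 7

3–8–7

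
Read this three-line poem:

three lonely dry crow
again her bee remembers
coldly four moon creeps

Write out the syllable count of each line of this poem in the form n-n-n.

5-7-5

Line 1: three (1), lonely (2), dry (1), crow (1) → 5
Line 2: again (2), her (1), bee (1), remembers (3) → 7
Line 3: coldly (2), four (1), moon (1), creeps (1) → 5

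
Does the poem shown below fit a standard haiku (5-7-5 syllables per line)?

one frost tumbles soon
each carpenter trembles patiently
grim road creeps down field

Line 1: one (1), frost (1), tumbles (2), soon (1) → 5 ✓
Line 2: each (1), carpenter (3), trembles (2), patiently (3) → 9 (expected 7)
Line 3: grim (1), road (1), creeps (1), down (1), field (1) → 5 ✓

No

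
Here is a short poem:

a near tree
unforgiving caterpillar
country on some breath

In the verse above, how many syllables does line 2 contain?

8

Line 2: "unforgiving caterpillar": 4+4 = 8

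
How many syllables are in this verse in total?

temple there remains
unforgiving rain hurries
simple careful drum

Line 1: temple(2) + there(1) + remains(2) = 5
Line 2: unforgiving(4) + rain(1) + hurries(2) = 7
Line 3: simple(2) + careful(2) + drum(1) = 5
Total: 5 + 7 + 5 = 17

17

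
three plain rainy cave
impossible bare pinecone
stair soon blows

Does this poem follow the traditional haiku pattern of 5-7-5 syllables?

No

Line 1: "three plain rainy cave": 1+1+2+1 = 5 ✓
Line 2: "impossible bare pinecone": 4+1+2 = 7 ✓
Line 3: "stair soon blows": 1+1+1 = 3 (expected 5)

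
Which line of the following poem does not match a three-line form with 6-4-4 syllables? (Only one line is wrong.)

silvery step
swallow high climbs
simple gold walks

Line 1

Line 1: silvery (3), step (1) → 4 (expected 6)
Line 2: swallow (2), high (1), climbs (1) → 4 ✓
Line 3: simple (2), gold (1), walks (1) → 4 ✓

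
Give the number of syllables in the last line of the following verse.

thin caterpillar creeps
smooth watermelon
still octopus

The last line: still (1), octopus (3) → 4

4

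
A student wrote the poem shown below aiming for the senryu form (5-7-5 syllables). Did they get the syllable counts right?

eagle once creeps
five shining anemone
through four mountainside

No

Line 1: "eagle once creeps": 2+1+1 = 4 (expected 5)
Line 2: "five shining anemone": 1+2+4 = 7 ✓
Line 3: "through four mountainside": 1+1+3 = 5 ✓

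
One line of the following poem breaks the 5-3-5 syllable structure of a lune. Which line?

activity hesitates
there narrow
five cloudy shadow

Line 1: activity(4) + hesitates(3) = 7 (expected 5)
Line 2: there(1) + narrow(2) = 3 ✓
Line 3: five(1) + cloudy(2) + shadow(2) = 5 ✓

Line 1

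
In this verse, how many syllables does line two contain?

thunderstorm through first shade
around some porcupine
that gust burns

Line two: around (2), some (1), porcupine (3) → 6

6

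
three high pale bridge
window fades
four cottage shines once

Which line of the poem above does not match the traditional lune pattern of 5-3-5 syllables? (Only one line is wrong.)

Line 1: three(1) + high(1) + pale(1) + bridge(1) = 4 (expected 5)
Line 2: window(2) + fades(1) = 3 ✓
Line 3: four(1) + cottage(2) + shines(1) + once(1) = 5 ✓

The first line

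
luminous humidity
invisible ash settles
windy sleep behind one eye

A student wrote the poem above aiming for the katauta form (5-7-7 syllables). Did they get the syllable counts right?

No

Line 1: luminous(3) + humidity(4) = 7 (expected 5)
Line 2: invisible(4) + ash(1) + settles(2) = 7 ✓
Line 3: windy(2) + sleep(1) + behind(2) + one(1) + eye(1) = 7 ✓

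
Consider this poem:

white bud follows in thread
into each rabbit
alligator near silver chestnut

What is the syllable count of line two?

5

Line two: "into each rabbit": 2+1+2 = 5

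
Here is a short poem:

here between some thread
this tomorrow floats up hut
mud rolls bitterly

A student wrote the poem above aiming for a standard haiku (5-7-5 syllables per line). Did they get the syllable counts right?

Yes

Line 1: here (1), between (2), some (1), thread (1) → 5 ✓
Line 2: this (1), tomorrow (3), floats (1), up (1), hut (1) → 7 ✓
Line 3: mud (1), rolls (1), bitterly (3) → 5 ✓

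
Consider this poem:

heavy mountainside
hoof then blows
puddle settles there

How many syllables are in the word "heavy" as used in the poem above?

2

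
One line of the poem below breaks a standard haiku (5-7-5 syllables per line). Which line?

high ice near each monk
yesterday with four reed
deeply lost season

The second line

Line 1: high (1), ice (1), near (1), each (1), monk (1) → 5 ✓
Line 2: yesterday (3), with (1), four (1), reed (1) → 6 (expected 7)
Line 3: deeply (2), lost (1), season (2) → 5 ✓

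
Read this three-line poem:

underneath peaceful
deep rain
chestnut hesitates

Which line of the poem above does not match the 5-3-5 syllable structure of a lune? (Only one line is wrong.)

Line 1: "underneath peaceful": 3+2 = 5 ✓
Line 2: "deep rain": 1+1 = 2 (expected 3)
Line 3: "chestnut hesitates": 2+3 = 5 ✓

The second line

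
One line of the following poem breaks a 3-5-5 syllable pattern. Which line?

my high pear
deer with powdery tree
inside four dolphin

Line 1: my (1), high (1), pear (1) → 3 ✓
Line 2: deer (1), with (1), powdery (3), tree (1) → 6 (expected 5)
Line 3: inside (2), four (1), dolphin (2) → 5 ✓

The second line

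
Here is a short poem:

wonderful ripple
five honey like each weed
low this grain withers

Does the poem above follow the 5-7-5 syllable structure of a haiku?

No

Line 1: wonderful(3) + ripple(2) = 5 ✓
Line 2: five(1) + honey(2) + like(1) + each(1) + weed(1) = 6 (expected 7)
Line 3: low(1) + this(1) + grain(1) + withers(2) = 5 ✓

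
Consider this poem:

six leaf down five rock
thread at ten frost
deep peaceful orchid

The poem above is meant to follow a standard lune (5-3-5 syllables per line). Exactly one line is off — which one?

Line 2

Line 1: six (1), leaf (1), down (1), five (1), rock (1) → 5 ✓
Line 2: thread (1), at (1), ten (1), frost (1) → 4 (expected 3)
Line 3: deep (1), peaceful (2), orchid (2) → 5 ✓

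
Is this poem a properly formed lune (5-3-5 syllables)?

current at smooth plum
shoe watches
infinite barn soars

Line 1: current(2) + at(1) + smooth(1) + plum(1) = 5 ✓
Line 2: shoe(1) + watches(2) = 3 ✓
Line 3: infinite(3) + barn(1) + soars(1) = 5 ✓

Yes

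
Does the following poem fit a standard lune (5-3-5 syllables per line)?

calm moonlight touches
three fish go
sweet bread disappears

Yes

Line 1: calm (1), moonlight (2), touches (2) → 5 ✓
Line 2: three (1), fish (1), go (1) → 3 ✓
Line 3: sweet (1), bread (1), disappears (3) → 5 ✓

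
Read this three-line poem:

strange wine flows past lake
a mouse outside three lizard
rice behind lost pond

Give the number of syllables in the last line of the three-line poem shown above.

5

The last line: rice(1) + behind(2) + lost(1) + pond(1) = 5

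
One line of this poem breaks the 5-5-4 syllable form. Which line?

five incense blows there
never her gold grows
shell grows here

Line 3

Line 1: five (1), incense (2), blows (1), there (1) → 5 ✓
Line 2: never (2), her (1), gold (1), grows (1) → 5 ✓
Line 3: shell (1), grows (1), here (1) → 3 (expected 4)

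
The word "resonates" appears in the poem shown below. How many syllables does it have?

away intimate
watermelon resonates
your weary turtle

3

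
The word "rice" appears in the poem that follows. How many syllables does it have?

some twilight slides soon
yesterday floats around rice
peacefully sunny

"rice" has 1 syllable.

1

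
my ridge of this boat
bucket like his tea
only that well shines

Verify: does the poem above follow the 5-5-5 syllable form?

Yes

Line 1: my(1) + ridge(1) + of(1) + this(1) + boat(1) = 5 ✓
Line 2: bucket(2) + like(1) + his(1) + tea(1) = 5 ✓
Line 3: only(2) + that(1) + well(1) + shines(1) = 5 ✓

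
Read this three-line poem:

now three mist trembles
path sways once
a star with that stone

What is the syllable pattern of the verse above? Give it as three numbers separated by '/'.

Line 1: now(1) + three(1) + mist(1) + trembles(2) = 5
Line 2: path(1) + sways(1) + once(1) = 3
Line 3: a(1) + star(1) + with(1) + that(1) + stone(1) = 5

5/3/5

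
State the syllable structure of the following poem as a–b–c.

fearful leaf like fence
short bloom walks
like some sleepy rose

5–3–5

Line 1: fearful(2) + leaf(1) + like(1) + fence(1) = 5
Line 2: short(1) + bloom(1) + walks(1) = 3
Line 3: like(1) + some(1) + sleepy(2) + rose(1) = 5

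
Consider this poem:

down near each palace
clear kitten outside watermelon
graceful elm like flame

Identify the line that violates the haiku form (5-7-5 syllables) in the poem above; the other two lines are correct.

Line 1: down (1), near (1), each (1), palace (2) → 5 ✓
Line 2: clear (1), kitten (2), outside (2), watermelon (4) → 9 (expected 7)
Line 3: graceful (2), elm (1), like (1), flame (1) → 5 ✓

Line 2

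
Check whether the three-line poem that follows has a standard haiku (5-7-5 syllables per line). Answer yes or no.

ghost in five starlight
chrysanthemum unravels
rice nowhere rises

Yes

Line 1: "ghost in five starlight": 1+1+1+2 = 5 ✓
Line 2: "chrysanthemum unravels": 4+3 = 7 ✓
Line 3: "rice nowhere rises": 1+2+2 = 5 ✓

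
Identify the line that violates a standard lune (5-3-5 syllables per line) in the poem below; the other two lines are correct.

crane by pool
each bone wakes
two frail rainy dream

Line 1: crane (1), by (1), pool (1) → 3 (expected 5)
Line 2: each (1), bone (1), wakes (1) → 3 ✓
Line 3: two (1), frail (1), rainy (2), dream (1) → 5 ✓

Line 1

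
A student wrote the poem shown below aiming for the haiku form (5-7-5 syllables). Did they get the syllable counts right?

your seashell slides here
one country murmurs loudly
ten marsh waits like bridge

Line 1: your (1), seashell (2), slides (1), here (1) → 5 ✓
Line 2: one (1), country (2), murmurs (2), loudly (2) → 7 ✓
Line 3: ten (1), marsh (1), waits (1), like (1), bridge (1) → 5 ✓

Yes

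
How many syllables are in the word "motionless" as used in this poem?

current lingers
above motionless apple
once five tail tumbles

3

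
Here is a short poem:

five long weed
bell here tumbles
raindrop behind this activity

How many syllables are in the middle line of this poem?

4

The middle line: bell(1) + here(1) + tumbles(2) = 4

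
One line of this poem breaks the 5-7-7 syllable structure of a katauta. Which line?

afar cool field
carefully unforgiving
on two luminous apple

The first line

Line 1: afar(2) + cool(1) + field(1) = 4 (expected 5)
Line 2: carefully(3) + unforgiving(4) = 7 ✓
Line 3: on(1) + two(1) + luminous(3) + apple(2) = 7 ✓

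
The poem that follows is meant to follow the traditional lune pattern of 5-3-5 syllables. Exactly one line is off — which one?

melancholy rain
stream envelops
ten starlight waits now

Line 2

Line 1: "melancholy rain": 4+1 = 5 ✓
Line 2: "stream envelops": 1+3 = 4 (expected 3)
Line 3: "ten starlight waits now": 1+2+1+1 = 5 ✓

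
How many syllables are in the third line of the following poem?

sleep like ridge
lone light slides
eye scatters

3

The third line: "eye scatters": 1+2 = 3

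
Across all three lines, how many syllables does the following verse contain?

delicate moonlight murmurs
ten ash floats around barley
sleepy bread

17

Line 1: delicate(3) + moonlight(2) + murmurs(2) = 7
Line 2: ten(1) + ash(1) + floats(1) + around(2) + barley(2) = 7
Line 3: sleepy(2) + bread(1) = 3
Total: 7 + 7 + 3 = 17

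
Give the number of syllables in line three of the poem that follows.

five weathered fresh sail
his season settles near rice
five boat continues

Line three: "five boat continues": 1+1+3 = 5

5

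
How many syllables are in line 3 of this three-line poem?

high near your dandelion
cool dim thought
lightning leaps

Line 3: lightning (2), leaps (1) → 3

3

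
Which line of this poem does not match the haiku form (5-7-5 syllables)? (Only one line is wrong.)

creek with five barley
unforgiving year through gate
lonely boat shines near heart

Line 3

Line 1: creek(1) + with(1) + five(1) + barley(2) = 5 ✓
Line 2: unforgiving(4) + year(1) + through(1) + gate(1) = 7 ✓
Line 3: lonely(2) + boat(1) + shines(1) + near(1) + heart(1) = 6 (expected 5)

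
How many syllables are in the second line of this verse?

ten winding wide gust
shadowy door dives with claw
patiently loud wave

7

The second line: "shadowy door dives with claw": 3+1+1+1+1 = 7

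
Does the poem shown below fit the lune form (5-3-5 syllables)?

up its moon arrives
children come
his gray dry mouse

No

Line 1: up(1) + its(1) + moon(1) + arrives(2) = 5 ✓
Line 2: children(2) + come(1) = 3 ✓
Line 3: his(1) + gray(1) + dry(1) + mouse(1) = 4 (expected 5)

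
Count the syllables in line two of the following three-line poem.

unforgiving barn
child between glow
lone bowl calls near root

Line two: child(1) + between(2) + glow(1) = 4

4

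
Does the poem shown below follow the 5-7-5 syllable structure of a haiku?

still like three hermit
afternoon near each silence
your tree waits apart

Line 1: still(1) + like(1) + three(1) + hermit(2) = 5 ✓
Line 2: afternoon(3) + near(1) + each(1) + silence(2) = 7 ✓
Line 3: your(1) + tree(1) + waits(1) + apart(2) = 5 ✓

Yes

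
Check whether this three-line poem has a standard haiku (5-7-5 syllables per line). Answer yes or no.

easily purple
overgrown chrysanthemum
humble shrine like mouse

Line 1: easily(3) + purple(2) = 5 ✓
Line 2: overgrown(3) + chrysanthemum(4) = 7 ✓
Line 3: humble(2) + shrine(1) + like(1) + mouse(1) = 5 ✓

Yes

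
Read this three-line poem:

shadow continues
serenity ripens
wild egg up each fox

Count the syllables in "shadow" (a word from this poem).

2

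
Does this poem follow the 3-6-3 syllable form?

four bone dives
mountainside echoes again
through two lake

Line 1: four(1) + bone(1) + dives(1) = 3 ✓
Line 2: mountainside(3) + echoes(2) + again(2) = 7 (expected 6)
Line 3: through(1) + two(1) + lake(1) = 3 ✓

No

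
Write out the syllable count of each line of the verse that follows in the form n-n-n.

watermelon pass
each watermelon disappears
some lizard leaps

Line 1: watermelon (4), pass (1) → 5
Line 2: each (1), watermelon (4), disappears (3) → 8
Line 3: some (1), lizard (2), leaps (1) → 4

5-8-4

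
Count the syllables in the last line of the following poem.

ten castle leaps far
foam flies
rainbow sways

The last line: rainbow (2), sways (1) → 3

3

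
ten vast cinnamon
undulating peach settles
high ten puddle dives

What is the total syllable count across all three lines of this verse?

Line 1: ten (1), vast (1), cinnamon (3) → 5
Line 2: undulating (4), peach (1), settles (2) → 7
Line 3: high (1), ten (1), puddle (2), dives (1) → 5
Total: 5 + 7 + 5 = 17

17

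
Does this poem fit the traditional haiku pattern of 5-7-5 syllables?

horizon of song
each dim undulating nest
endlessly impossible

No

Line 1: horizon(3) + of(1) + song(1) = 5 ✓
Line 2: each(1) + dim(1) + undulating(4) + nest(1) = 7 ✓
Line 3: endlessly(3) + impossible(4) = 7 (expected 5)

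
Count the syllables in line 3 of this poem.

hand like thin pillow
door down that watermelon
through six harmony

5

Line 3: "through six harmony": 1+1+3 = 5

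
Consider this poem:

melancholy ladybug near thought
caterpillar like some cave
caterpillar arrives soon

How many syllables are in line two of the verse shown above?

Line two: caterpillar(4) + like(1) + some(1) + cave(1) = 7

7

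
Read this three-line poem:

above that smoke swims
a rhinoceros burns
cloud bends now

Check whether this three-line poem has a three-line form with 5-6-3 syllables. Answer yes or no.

Yes

Line 1: "above that smoke swims": 2+1+1+1 = 5 ✓
Line 2: "a rhinoceros burns": 1+4+1 = 6 ✓
Line 3: "cloud bends now": 1+1+1 = 3 ✓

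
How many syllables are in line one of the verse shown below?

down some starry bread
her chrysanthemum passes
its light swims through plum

5

Line one: down(1) + some(1) + starry(2) + bread(1) = 5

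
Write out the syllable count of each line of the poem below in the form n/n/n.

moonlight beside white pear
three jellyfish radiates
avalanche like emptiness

Line 1: moonlight(2) + beside(2) + white(1) + pear(1) = 6
Line 2: three(1) + jellyfish(3) + radiates(3) = 7
Line 3: avalanche(3) + like(1) + emptiness(3) = 7

6/7/7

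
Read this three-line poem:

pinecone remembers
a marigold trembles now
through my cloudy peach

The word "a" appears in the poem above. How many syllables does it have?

1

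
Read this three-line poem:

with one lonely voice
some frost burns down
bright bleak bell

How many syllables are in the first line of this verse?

5

The first line: with(1) + one(1) + lonely(2) + voice(1) = 5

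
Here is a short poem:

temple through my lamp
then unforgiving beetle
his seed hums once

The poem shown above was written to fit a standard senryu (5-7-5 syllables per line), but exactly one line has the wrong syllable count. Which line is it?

Line 3

Line 1: temple (2), through (1), my (1), lamp (1) → 5 ✓
Line 2: then (1), unforgiving (4), beetle (2) → 7 ✓
Line 3: his (1), seed (1), hums (1), once (1) → 4 (expected 5)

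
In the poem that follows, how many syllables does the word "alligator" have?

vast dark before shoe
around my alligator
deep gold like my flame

4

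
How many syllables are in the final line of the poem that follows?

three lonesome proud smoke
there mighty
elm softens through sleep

The final line: elm(1) + softens(2) + through(1) + sleep(1) = 5

5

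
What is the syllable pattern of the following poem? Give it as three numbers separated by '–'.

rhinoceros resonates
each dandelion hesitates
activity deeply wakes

Line 1: rhinoceros (4), resonates (3) → 7
Line 2: each (1), dandelion (4), hesitates (3) → 8
Line 3: activity (4), deeply (2), wakes (1) → 7

7–8–7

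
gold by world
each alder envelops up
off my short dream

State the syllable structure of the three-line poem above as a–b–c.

Line 1: gold(1) + by(1) + world(1) = 3
Line 2: each(1) + alder(2) + envelops(3) + up(1) = 7
Line 3: off(1) + my(1) + short(1) + dream(1) = 4

3–7–4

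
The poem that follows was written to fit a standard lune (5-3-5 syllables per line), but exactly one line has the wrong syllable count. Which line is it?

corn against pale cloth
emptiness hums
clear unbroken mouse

Line 1: corn (1), against (2), pale (1), cloth (1) → 5 ✓
Line 2: emptiness (3), hums (1) → 4 (expected 3)
Line 3: clear (1), unbroken (3), mouse (1) → 5 ✓

The second line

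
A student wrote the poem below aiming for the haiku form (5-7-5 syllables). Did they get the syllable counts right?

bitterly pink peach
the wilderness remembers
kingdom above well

Yes

Line 1: "bitterly pink peach": 3+1+1 = 5 ✓
Line 2: "the wilderness remembers": 1+3+3 = 7 ✓
Line 3: "kingdom above well": 2+2+1 = 5 ✓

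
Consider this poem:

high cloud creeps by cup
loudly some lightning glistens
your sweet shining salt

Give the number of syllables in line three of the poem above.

5

Line three: your(1) + sweet(1) + shining(2) + salt(1) = 5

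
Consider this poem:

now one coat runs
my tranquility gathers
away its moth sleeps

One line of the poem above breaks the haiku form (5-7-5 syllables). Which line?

Line 1: now(1) + one(1) + coat(1) + runs(1) = 4 (expected 5)
Line 2: my(1) + tranquility(4) + gathers(2) = 7 ✓
Line 3: away(2) + its(1) + moth(1) + sleeps(1) = 5 ✓

Line 1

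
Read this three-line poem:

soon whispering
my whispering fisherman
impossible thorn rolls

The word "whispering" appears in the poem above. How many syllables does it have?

3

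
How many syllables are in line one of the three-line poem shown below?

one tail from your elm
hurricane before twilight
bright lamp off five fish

5

Line one: "one tail from your elm": 1+1+1+1+1 = 5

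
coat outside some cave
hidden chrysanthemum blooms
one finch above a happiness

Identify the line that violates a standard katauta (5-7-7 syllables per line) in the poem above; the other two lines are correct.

Line 1: coat(1) + outside(2) + some(1) + cave(1) = 5 ✓
Line 2: hidden(2) + chrysanthemum(4) + blooms(1) = 7 ✓
Line 3: one(1) + finch(1) + above(2) + a(1) + happiness(3) = 8 (expected 7)

The third line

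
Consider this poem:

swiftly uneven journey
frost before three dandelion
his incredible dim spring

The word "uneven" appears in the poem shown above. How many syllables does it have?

"uneven" has 3 syllables.

3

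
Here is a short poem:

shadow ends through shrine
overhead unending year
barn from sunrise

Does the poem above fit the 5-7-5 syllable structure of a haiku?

No

Line 1: "shadow ends through shrine": 2+1+1+1 = 5 ✓
Line 2: "overhead unending year": 3+3+1 = 7 ✓
Line 3: "barn from sunrise": 1+1+2 = 4 (expected 5)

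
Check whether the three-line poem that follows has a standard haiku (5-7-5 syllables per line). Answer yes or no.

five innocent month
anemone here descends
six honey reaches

Yes

Line 1: five(1) + innocent(3) + month(1) = 5 ✓
Line 2: anemone(4) + here(1) + descends(2) = 7 ✓
Line 3: six(1) + honey(2) + reaches(2) = 5 ✓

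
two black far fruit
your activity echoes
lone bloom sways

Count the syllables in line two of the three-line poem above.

Line two: "your activity echoes": 1+4+2 = 7

7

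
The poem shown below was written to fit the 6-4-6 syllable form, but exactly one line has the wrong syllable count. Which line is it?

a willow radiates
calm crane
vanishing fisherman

The second line

Line 1: "a willow radiates": 1+2+3 = 6 ✓
Line 2: "calm crane": 1+1 = 2 (expected 4)
Line 3: "vanishing fisherman": 3+3 = 6 ✓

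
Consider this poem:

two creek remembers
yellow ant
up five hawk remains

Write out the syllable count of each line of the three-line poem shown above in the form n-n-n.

Line 1: "two creek remembers": 1+1+3 = 5
Line 2: "yellow ant": 2+1 = 3
Line 3: "up five hawk remains": 1+1+1+2 = 5

5-3-5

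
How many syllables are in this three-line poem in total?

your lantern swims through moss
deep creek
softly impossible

14

Line 1: "your lantern swims through moss": 1+2+1+1+1 = 6
Line 2: "deep creek": 1+1 = 2
Line 3: "softly impossible": 2+4 = 6
Total: 6 + 2 + 6 = 14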